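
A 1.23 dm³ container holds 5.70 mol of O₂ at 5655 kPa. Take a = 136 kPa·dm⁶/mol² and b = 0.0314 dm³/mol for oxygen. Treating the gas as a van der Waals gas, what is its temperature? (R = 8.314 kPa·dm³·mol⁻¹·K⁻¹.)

T ≈ 190.2 K

T = (P + a n²/V²)(V − nb)/(nR)
P + a n²/V² = 5655 + (136)(5.70)²/(1.23)² = 8575.6 kPa
V − nb = 1.23 − (5.70)(0.0314) = 1.0510 dm³
T = (8575.6)(1.0510)/((5.70)(8.314)) = 190.2 K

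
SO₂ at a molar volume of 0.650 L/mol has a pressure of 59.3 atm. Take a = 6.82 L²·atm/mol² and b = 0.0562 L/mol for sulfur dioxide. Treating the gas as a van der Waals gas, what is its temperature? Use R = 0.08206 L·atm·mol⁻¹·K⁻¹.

T = (P + a/V_m²)(V_m − b)/R
P + a/V_m² = 59.3 + 6.82/(0.650)² = 75.442 atm
V_m − b = 0.650 − 0.0562 = 0.59380 L/mol
T = (75.442)(0.59380)/0.08206 = 545.9 K

T ≈ 545.9 K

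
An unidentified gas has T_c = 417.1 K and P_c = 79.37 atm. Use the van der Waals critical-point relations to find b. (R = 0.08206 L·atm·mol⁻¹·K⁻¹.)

From T_c = 8a/(27Rb) and P_c = a/(27b²): b = R T_c/(8 P_c).
b = (0.08206)(417.1)/(8×79.37) = 34.227/634.96 = 0.05390 L/mol

b ≈ 0.05390 L/mol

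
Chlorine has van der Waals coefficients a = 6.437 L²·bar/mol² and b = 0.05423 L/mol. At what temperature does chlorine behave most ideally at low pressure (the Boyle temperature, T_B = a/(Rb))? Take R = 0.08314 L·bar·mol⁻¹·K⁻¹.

For a van der Waals gas the second virial coefficient B₂ = b − a/(RT) vanishes at T_B = a/(Rb).
T_B = 6.437/(0.08314×0.05423) = 6.437/0.0045087 = 1428 K

T_B ≈ 1428 K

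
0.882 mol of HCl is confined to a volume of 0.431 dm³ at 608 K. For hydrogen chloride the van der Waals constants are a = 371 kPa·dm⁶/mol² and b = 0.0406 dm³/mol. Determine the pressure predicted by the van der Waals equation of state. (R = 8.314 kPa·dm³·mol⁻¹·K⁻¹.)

P = nRT/(V − nb) − a n²/V²
nRT/(V − nb) = (0.882)(8.314)(608)/(0.431 − 0.882×0.0406) = 4458.4/0.39519 = 11282 kPa
a n²/V² = (371)(0.882)²/(0.431)² = 1553.7 kPa
P = 11282 − 1553.7 = 9728 kPa

P ≈ 9728 kPa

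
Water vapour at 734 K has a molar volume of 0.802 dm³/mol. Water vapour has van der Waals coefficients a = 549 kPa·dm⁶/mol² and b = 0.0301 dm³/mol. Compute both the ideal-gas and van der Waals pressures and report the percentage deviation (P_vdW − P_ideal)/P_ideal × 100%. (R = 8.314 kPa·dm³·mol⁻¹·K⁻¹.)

-7.32 %

Ideal: P_ideal = RT/V_m = (8.314)(734)/0.802 = 7609.07 kPa
vdW: P = RT/(V_m − b) − a/V_m² = 6102.48/0.771900 − 549/0.643204 = 7905.79 − 853.539 = 7052.25 kPa
% deviation = (7052.25 − 7609.07)/7609.07 × 100% = -7.32%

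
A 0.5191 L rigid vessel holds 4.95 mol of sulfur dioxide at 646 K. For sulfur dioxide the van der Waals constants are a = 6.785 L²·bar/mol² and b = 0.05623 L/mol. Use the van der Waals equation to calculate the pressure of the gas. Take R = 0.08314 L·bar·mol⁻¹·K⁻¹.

P = nRT/(V − nb) − a n²/V²
nRT/(V − nb) = (4.95)(0.08314)(646)/(0.5191 − 4.95×0.05623) = 265.86/0.24076 = 1104.3 bar
a n²/V² = (6.785)(4.95)²/(0.5191)² = 616.96 bar
P = 1104.3 − 616.96 = 487.3 bar

P ≈ 487.3 bar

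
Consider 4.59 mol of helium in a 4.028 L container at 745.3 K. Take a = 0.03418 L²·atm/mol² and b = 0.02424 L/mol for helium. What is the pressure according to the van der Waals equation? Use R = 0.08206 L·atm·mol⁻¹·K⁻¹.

P = nRT/(V − nb) − a n²/V²
nRT/(V − nb) = (4.59)(0.08206)(745.3)/(4.028 − 4.59×0.02424) = 280.72/3.9167 = 71.673 atm
a n²/V² = (0.03418)(4.59)²/(4.028)² = 0.044383 atm
P = 71.673 − 0.044383 = 71.63 atm

P ≈ 71.63 atm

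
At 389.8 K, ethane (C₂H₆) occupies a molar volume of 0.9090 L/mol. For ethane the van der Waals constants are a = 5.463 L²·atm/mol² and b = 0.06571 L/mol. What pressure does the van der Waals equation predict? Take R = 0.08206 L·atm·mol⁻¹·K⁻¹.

P = RT/(V_m − b) − a/V_m²
RT/(V_m − b) = (0.08206)(389.8)/(0.9090 − 0.06571) = 31.987/0.84329 = 37.931 atm
a/V_m² = 5.463/(0.9090)² = 6.6116 atm
P = 37.931 − 6.6116 = 31.32 atm

P ≈ 31.32 atm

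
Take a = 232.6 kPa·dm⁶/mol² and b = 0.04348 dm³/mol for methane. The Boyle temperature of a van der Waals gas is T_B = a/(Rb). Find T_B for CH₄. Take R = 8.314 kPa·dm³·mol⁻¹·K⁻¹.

T_B ≈ 643.4 K

For a van der Waals gas the second virial coefficient B₂ = b − a/(RT) vanishes at T_B = a/(Rb).
T_B = 232.6/(8.314×0.04348) = 232.6/0.36149 = 643.4 K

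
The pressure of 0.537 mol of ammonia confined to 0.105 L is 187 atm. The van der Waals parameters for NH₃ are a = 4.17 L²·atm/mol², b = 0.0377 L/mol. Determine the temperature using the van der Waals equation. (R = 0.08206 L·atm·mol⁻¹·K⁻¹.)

T = (P + a n²/V²)(V − nb)/(nR)
P + a n²/V² = 187 + (4.17)(0.537)²/(0.105)² = 296.07 atm
V − nb = 0.105 − (0.537)(0.0377) = 0.084755 L
T = (296.07)(0.084755)/((0.537)(0.08206)) = 569.4 K

T ≈ 569.4 K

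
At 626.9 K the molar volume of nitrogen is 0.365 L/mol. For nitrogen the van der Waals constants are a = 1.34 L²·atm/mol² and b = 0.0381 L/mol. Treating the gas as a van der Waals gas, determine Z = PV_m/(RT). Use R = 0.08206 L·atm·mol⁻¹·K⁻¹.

P = RT/(V_m − b) − a/V_m² = (0.08206)(626.9)/(0.365 − 0.0381) − 1.34/(0.365)²
  = 51.443/0.32690 − 10.058 = 157.37 − 10.058 = 147.31 atm
Z = PV_m/(RT) = (147.31)(0.365)/((0.08206)(626.9)) = 53.768/51.443 = 1.045

Z ≈ 1.045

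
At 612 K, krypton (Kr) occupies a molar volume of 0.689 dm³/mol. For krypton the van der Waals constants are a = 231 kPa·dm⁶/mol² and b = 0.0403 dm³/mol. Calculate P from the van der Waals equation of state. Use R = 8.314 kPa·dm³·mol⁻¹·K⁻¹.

P ≈ 7357 kPa

P = RT/(V_m − b) − a/V_m²
RT/(V_m − b) = (8.314)(612)/(0.689 − 0.0403) = 5088.2/0.64870 = 7843.7 kPa
a/V_m² = 231/(0.689)² = 486.60 kPa
P = 7843.7 − 486.60 = 7357 kPa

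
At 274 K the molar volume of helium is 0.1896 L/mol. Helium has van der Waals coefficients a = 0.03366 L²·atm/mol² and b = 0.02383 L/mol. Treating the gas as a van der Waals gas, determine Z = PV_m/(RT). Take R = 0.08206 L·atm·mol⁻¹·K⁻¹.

Z ≈ 1.136

P = RT/(V_m − b) − a/V_m² = (0.08206)(274)/(0.1896 − 0.02383) − 0.03366/(0.1896)²
  = 22.484/0.16577 − 0.93635 = 135.63 − 0.93635 = 134.69 atm
Z = PV_m/(RT) = (134.69)(0.1896)/((0.08206)(274)) = 25.537/22.484 = 1.136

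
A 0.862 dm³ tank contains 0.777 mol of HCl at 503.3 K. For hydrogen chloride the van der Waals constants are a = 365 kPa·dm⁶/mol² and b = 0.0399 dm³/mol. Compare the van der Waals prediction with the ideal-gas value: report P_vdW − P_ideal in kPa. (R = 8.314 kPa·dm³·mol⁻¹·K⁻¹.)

Ideal: P_ideal = nRT/V = (0.777)(8.314)(503.3)/0.862 = 3771.82 kPa
vdW: P = nRT/(V − nb) − a n²/V² = 3251.31/0.830998 − 220.361/0.743044 = 3912.54 − 296.565 = 3615.98 kPa
ΔP = 3615.98 − 3771.82 = -155.8 kPa

ΔP ≈ -155.8 kPa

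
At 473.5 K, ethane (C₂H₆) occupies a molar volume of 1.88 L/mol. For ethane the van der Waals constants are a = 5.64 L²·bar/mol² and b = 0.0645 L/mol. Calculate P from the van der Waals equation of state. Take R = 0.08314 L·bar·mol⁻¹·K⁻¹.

P ≈ 20.09 bar

P = RT/(V_m − b) − a/V_m²
RT/(V_m − b) = (0.08314)(473.5)/(1.88 − 0.0645) = 39.367/1.8155 = 21.684 bar
a/V_m² = 5.64/(1.88)² = 1.5957 bar
P = 21.684 − 1.5957 = 20.09 bar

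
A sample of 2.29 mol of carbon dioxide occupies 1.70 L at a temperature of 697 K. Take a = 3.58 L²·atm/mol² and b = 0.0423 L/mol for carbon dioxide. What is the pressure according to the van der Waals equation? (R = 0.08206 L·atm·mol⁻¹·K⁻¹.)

P ≈ 75.21 atm

P = nRT/(V − nb) − a n²/V²
nRT/(V − nb) = (2.29)(0.08206)(697)/(1.70 − 2.29×0.0423) = 130.98/1.6031 = 81.704 atm
a n²/V² = (3.58)(2.29)²/(1.70)² = 6.4962 atm
P = 81.704 − 6.4962 = 75.21 atm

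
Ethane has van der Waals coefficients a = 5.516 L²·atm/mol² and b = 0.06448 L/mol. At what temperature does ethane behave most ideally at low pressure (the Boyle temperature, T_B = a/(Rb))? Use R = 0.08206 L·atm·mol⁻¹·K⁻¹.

For a van der Waals gas the second virial coefficient B₂ = b − a/(RT) vanishes at T_B = a/(Rb).
T_B = 5.516/(0.08206×0.06448) = 5.516/0.0052912 = 1042 K

T_B ≈ 1042 K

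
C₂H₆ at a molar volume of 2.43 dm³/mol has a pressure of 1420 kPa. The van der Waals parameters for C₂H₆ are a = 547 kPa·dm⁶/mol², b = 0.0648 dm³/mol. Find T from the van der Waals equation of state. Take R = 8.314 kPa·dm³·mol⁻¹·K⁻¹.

T = (P + a/V_m²)(V_m − b)/R
P + a/V_m² = 1420 + 547/(2.43)² = 1512.6 kPa
V_m − b = 2.43 − 0.0648 = 2.3652 dm³/mol
T = (1512.6)(2.3652)/8.314 = 430.3 K

T ≈ 430.3 K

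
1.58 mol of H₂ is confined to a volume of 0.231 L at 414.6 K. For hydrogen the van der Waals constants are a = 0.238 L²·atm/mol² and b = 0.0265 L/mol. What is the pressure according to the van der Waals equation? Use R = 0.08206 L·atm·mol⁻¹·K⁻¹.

P = nRT/(V − nb) − a n²/V²
nRT/(V − nb) = (1.58)(0.08206)(414.6)/(0.231 − 1.58×0.0265) = 53.755/0.18913 = 284.22 atm
a n²/V² = (0.238)(1.58)²/(0.231)² = 11.134 atm
P = 284.22 − 11.134 = 273.1 atm

P ≈ 273.1 atm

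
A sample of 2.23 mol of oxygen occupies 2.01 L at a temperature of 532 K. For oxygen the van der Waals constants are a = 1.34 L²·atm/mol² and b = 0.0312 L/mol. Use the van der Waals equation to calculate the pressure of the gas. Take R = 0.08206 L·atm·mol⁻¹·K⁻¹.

P = nRT/(V − nb) − a n²/V²
nRT/(V − nb) = (2.23)(0.08206)(532)/(2.01 − 2.23×0.0312) = 97.353/1.9404 = 50.172 atm
a n²/V² = (1.34)(2.23)²/(2.01)² = 1.6494 atm
P = 50.172 − 1.6494 = 48.52 atm

P ≈ 48.52 atm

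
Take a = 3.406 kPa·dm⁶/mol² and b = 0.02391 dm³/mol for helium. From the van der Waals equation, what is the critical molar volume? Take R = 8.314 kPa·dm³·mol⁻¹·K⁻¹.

For a van der Waals gas, V_m,c = 3b.
V_m,c = 3×0.02391 = 0.07173 dm³/mol

V_m,c ≈ 0.07173 dm³/mol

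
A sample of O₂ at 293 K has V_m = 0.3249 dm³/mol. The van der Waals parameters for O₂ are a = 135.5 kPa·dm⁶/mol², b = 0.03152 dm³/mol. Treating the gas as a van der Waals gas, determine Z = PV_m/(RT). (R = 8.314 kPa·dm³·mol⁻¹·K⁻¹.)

P = RT/(V_m − b) − a/V_m² = (8.314)(293)/(0.3249 − 0.03152) − 135.5/(0.3249)²
  = 2436.0/0.29338 − 1283.6 = 8303.2 − 1283.6 = 7019.6 kPa
Z = PV_m/(RT) = (7019.6)(0.3249)/((8.314)(293)) = 2280.7/2436.0 = 0.9362

Z ≈ 0.9362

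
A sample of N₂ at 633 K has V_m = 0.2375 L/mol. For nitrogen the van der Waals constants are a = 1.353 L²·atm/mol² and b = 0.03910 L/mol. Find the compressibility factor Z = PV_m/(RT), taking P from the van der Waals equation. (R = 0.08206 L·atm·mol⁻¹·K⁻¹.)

P = RT/(V_m − b) − a/V_m² = (0.08206)(633)/(0.2375 − 0.03910) − 1.353/(0.2375)²
  = 51.944/0.19840 − 23.987 = 261.81 − 23.987 = 237.82 atm
Z = PV_m/(RT) = (237.82)(0.2375)/((0.08206)(633)) = 56.482/51.944 = 1.087

Z ≈ 1.087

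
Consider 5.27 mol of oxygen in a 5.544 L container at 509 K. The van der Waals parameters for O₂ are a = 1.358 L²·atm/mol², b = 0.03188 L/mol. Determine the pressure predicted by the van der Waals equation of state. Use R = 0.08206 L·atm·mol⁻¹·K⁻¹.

P ≈ 39.72 atm

P = nRT/(V − nb) − a n²/V²
nRT/(V − nb) = (5.27)(0.08206)(509)/(5.544 − 5.27×0.03188) = 220.12/5.3760 = 40.945 atm
a n²/V² = (1.358)(5.27)²/(5.544)² = 1.2271 atm
P = 40.945 − 1.2271 = 39.72 atm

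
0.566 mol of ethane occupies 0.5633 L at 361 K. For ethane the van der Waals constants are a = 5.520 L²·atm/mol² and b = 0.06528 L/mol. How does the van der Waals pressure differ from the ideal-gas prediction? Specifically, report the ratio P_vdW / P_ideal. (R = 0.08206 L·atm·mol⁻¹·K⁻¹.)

Ideal: P_ideal = nRT/V = (0.566)(0.08206)(361)/0.5633 = 29.7657 atm
vdW: P = nRT/(V − nb) − a n²/V² = 16.7670/0.526352 − 1.76837/0.317307 = 31.8551 − 5.57306 = 26.2820 atm
Ratio = 26.2820/29.7657 = 0.8830

P_vdW / P_ideal ≈ 0.8830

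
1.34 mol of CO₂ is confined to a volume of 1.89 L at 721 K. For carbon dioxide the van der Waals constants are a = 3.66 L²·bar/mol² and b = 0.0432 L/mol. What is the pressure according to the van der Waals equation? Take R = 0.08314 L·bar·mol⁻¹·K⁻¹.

P = nRT/(V − nb) − a n²/V²
nRT/(V − nb) = (1.34)(0.08314)(721)/(1.89 − 1.34×0.0432) = 80.325/1.8321 = 43.843 bar
a n²/V² = (3.66)(1.34)²/(1.89)² = 1.8398 bar
P = 43.843 − 1.8398 = 42.00 bar

P ≈ 42.00 bar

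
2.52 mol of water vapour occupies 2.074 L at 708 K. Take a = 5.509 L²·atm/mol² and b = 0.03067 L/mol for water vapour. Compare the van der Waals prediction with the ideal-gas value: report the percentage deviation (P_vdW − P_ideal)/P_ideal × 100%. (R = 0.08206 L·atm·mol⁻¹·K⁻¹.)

Ideal: P_ideal = nRT/V = (2.52)(0.08206)(708)/2.074 = 70.5922 atm
vdW: P = nRT/(V − nb) − a n²/V² = 146.408/1.99671 − 34.9844/4.30148 = 73.3246 − 8.13311 = 65.1915 atm
% deviation = (65.1915 − 70.5922)/70.5922 × 100% = -7.65%

-7.65 %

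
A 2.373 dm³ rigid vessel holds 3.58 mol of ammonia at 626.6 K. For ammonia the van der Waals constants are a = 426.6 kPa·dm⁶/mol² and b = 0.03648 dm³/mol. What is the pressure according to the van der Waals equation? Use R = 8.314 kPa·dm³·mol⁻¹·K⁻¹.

P ≈ 7346 kPa

P = nRT/(V − nb) − a n²/V²
nRT/(V − nb) = (3.58)(8.314)(626.6)/(2.373 − 3.58×0.03648) = 18650/2.2424 = 8317.0 kPa
a n²/V² = (426.6)(3.58)²/(2.373)² = 970.94 kPa
P = 8317.0 − 970.94 = 7346 kPa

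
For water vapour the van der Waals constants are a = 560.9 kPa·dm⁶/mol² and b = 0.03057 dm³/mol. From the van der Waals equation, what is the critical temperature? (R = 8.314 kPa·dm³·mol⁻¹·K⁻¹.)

T_c ≈ 653.9 K

For a van der Waals gas, T_c = 8a/(27Rb).
T_c = 8×560.9/(27×8.314×0.03057) = 4487.2/6.8623 = 653.9 K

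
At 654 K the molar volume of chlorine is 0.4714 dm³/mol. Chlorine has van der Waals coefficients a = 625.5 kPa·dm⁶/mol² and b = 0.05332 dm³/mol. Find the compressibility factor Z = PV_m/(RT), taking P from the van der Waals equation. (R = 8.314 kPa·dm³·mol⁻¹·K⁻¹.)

Z ≈ 0.8835

P = RT/(V_m − b) − a/V_m² = (8.314)(654)/(0.4714 − 0.05332) − 625.5/(0.4714)²
  = 5437.4/0.41808 − 2814.8 = 13006 − 2814.8 = 10191 kPa
Z = PV_m/(RT) = (10191)(0.4714)/((8.314)(654)) = 4804.0/5437.4 = 0.8835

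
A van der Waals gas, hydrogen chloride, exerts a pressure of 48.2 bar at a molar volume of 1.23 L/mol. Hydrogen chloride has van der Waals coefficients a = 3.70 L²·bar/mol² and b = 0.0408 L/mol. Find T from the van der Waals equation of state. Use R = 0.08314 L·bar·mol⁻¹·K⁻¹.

T = (P + a/V_m²)(V_m − b)/R
P + a/V_m² = 48.2 + 3.70/(1.23)² = 50.646 bar
V_m − b = 1.23 − 0.0408 = 1.1892 L/mol
T = (50.646)(1.1892)/0.08314 = 724.4 K

T ≈ 724.4 K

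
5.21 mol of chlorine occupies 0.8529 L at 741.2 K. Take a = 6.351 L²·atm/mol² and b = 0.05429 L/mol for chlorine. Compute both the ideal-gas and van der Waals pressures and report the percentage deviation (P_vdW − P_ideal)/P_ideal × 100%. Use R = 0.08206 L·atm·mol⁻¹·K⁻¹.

Ideal: P_ideal = nRT/V = (5.21)(0.08206)(741.2)/0.8529 = 371.541 atm
vdW: P = nRT/(V − nb) − a n²/V² = 316.887/0.570049 − 172.392/0.727438 = 555.894 − 236.985 = 318.909 atm
% deviation = (318.909 − 371.541)/371.541 × 100% = -14.17%

-14.17 %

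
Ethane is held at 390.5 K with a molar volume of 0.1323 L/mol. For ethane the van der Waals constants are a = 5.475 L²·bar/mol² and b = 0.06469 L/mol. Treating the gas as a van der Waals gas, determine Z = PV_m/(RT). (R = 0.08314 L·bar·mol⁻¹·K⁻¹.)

P = RT/(V_m − b) − a/V_m² = (0.08314)(390.5)/(0.1323 − 0.06469) − 5.475/(0.1323)²
  = 32.466/0.067610 − 312.80 = 480.20 − 312.80 = 167.40 bar
Z = PV_m/(RT) = (167.40)(0.1323)/((0.08314)(390.5)) = 22.147/32.466 = 0.6822

Z ≈ 0.6822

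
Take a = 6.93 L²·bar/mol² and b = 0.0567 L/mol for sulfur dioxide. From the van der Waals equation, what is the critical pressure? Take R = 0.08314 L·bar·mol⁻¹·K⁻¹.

P_c ≈ 79.84 bar

For a van der Waals gas, P_c = a/(27b²).
P_c = 6.93/(27×(0.0567)²) = 6.93/0.086802 = 79.84 bar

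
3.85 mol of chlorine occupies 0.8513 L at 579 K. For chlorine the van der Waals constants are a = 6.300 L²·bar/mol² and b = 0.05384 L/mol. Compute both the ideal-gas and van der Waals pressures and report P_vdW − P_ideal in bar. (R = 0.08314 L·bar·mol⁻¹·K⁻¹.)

Ideal: P_ideal = nRT/V = (3.85)(0.08314)(579)/0.8513 = 217.704 bar
vdW: P = nRT/(V − nb) − a n²/V² = 185.332/0.644016 − 93.3818/0.724712 = 287.775 − 128.854 = 158.921 bar
ΔP = 158.921 − 217.704 = -58.78 bar

ΔP ≈ -58.78 bar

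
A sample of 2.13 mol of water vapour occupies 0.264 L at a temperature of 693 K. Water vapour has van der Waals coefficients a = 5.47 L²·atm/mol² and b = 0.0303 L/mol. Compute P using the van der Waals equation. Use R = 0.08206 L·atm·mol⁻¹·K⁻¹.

P = nRT/(V − nb) − a n²/V²
nRT/(V − nb) = (2.13)(0.08206)(693)/(0.264 − 2.13×0.0303) = 121.13/0.19946 = 607.29 atm
a n²/V² = (5.47)(2.13)²/(0.264)² = 356.07 atm
P = 607.29 − 356.07 = 251.2 atm

P ≈ 251.2 atm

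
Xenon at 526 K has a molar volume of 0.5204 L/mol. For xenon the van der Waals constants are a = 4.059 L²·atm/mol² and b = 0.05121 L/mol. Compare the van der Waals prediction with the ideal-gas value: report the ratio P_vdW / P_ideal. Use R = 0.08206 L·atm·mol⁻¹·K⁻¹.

P_vdW / P_ideal ≈ 0.9284

Ideal: P_ideal = RT/V_m = (0.08206)(526)/0.5204 = 82.9430 atm
vdW: P = RT/(V_m − b) − a/V_m² = 43.1636/0.469190 − 4.059/0.270816 = 91.9960 − 14.9880 = 77.0080 atm
Ratio = 77.0080/82.9430 = 0.9284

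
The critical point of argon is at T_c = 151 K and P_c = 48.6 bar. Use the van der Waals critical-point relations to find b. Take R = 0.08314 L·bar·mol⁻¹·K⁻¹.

From T_c = 8a/(27Rb) and P_c = a/(27b²): b = R T_c/(8 P_c).
b = (0.08314)(151)/(8×48.6) = 12.554/388.80 = 0.03229 L/mol

b ≈ 0.03229 L/mol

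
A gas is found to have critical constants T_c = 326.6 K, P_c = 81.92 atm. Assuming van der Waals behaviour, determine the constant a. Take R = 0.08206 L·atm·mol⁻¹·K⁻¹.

From T_c = 8a/(27Rb) and P_c = a/(27b²): a = 27 R² T_c²/(64 P_c).
a = 27×(0.08206)²×(326.6)²/(64×81.92) = 19394/5242.9 = 3.699 L²·atm/mol²

a ≈ 3.699 L²·atm/mol²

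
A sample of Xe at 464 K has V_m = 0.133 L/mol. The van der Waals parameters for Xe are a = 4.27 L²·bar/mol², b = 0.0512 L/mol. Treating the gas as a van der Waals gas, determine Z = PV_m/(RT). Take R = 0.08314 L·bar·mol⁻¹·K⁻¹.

P = RT/(V_m − b) − a/V_m² = (0.08314)(464)/(0.133 − 0.0512) − 4.27/(0.133)²
  = 38.577/0.081800 − 241.39 = 471.60 − 241.39 = 230.21 bar
Z = PV_m/(RT) = (230.21)(0.133)/((0.08314)(464)) = 30.618/38.577 = 0.7937

Z ≈ 0.7937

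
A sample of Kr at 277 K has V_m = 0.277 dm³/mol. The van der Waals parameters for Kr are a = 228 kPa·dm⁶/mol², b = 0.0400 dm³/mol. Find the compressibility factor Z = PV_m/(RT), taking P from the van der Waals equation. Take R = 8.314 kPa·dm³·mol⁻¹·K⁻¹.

Z ≈ 0.8114

P = RT/(V_m − b) − a/V_m² = (8.314)(277)/(0.277 − 0.0400) − 228/(0.277)²
  = 2303.0/0.23700 − 2971.5 = 9717.3 − 2971.5 = 6745.8 kPa
Z = PV_m/(RT) = (6745.8)(0.277)/((8.314)(277)) = 1868.6/2303.0 = 0.8114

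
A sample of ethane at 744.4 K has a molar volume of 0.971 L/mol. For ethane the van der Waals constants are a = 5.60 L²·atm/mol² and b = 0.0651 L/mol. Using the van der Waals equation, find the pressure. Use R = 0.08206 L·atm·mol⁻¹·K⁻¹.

P ≈ 61.49 atm

P = RT/(V_m − b) − a/V_m²
RT/(V_m − b) = (0.08206)(744.4)/(0.971 − 0.0651) = 61.085/0.90590 = 67.430 atm
a/V_m² = 5.60/(0.971)² = 5.9395 atm
P = 67.430 − 5.9395 = 61.49 atm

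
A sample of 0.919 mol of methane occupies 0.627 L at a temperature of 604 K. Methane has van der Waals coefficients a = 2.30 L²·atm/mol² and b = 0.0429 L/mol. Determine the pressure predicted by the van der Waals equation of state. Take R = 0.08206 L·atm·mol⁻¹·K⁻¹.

P ≈ 72.58 atm

P = nRT/(V − nb) − a n²/V²
nRT/(V − nb) = (0.919)(0.08206)(604)/(0.627 − 0.919×0.0429) = 45.550/0.58757 = 77.523 atm
a n²/V² = (2.30)(0.919)²/(0.627)² = 4.9411 atm
P = 77.523 − 4.9411 = 72.58 atm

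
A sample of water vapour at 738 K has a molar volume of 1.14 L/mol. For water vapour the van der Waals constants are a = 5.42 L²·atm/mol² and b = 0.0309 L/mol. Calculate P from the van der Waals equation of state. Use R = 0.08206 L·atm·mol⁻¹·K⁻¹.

P ≈ 50.43 atm

P = RT/(V_m − b) − a/V_m²
RT/(V_m − b) = (0.08206)(738)/(1.14 − 0.0309) = 60.560/1.1091 = 54.603 atm
a/V_m² = 5.42/(1.14)² = 4.1705 atm
P = 54.603 − 4.1705 = 50.43 atm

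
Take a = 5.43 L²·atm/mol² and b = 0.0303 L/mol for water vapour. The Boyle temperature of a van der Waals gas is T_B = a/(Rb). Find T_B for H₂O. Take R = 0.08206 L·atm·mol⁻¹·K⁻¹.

T_B ≈ 2184 K

For a van der Waals gas the second virial coefficient B₂ = b − a/(RT) vanishes at T_B = a/(Rb).
T_B = 5.43/(0.08206×0.0303) = 5.43/0.0024864 = 2184 K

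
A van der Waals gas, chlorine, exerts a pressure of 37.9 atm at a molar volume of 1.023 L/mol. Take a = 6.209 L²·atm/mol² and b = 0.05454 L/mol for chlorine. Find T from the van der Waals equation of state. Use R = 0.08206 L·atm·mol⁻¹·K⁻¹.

T = (P + a/V_m²)(V_m − b)/R
P + a/V_m² = 37.9 + 6.209/(1.023)² = 43.833 atm
V_m − b = 1.023 − 0.05454 = 0.96846 L/mol
T = (43.833)(0.96846)/0.08206 = 517.3 K

T ≈ 517.3 K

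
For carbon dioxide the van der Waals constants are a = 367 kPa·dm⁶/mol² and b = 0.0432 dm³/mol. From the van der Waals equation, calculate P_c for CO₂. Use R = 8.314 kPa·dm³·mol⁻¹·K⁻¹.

For a van der Waals gas, P_c = a/(27b²).
P_c = 367/(27×(0.0432)²) = 367/0.050388 = 7283 kPa

P_c ≈ 7283 kPa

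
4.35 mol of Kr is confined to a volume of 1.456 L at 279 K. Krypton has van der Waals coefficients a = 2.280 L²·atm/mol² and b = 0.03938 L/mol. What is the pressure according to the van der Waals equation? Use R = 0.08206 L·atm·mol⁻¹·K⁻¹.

P ≈ 57.17 atm

P = nRT/(V − nb) − a n²/V²
nRT/(V − nb) = (4.35)(0.08206)(279)/(1.456 − 4.35×0.03938) = 99.592/1.2847 = 77.522 atm
a n²/V² = (2.280)(4.35)²/(1.456)² = 20.351 atm
P = 77.522 − 20.351 = 57.17 atm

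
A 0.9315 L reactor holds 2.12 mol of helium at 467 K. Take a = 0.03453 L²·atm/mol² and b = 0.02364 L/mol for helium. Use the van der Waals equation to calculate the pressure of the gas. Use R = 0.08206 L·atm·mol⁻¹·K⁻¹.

P = nRT/(V − nb) − a n²/V²
nRT/(V − nb) = (2.12)(0.08206)(467)/(0.9315 − 2.12×0.02364) = 81.243/0.88138 = 92.177 atm
a n²/V² = (0.03453)(2.12)²/(0.9315)² = 0.17886 atm
P = 92.177 − 0.17886 = 92.00 atm

P ≈ 92.00 atm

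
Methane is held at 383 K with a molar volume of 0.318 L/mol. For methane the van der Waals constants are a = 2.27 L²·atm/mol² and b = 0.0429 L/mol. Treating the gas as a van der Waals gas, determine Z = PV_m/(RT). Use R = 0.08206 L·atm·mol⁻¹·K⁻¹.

Z ≈ 0.9288

P = RT/(V_m − b) − a/V_m² = (0.08206)(383)/(0.318 − 0.0429) − 2.27/(0.318)²
  = 31.429/0.27510 − 22.448 = 114.25 − 22.448 = 91.80 atm
Z = PV_m/(RT) = (91.80)(0.318)/((0.08206)(383)) = 29.192/31.429 = 0.9288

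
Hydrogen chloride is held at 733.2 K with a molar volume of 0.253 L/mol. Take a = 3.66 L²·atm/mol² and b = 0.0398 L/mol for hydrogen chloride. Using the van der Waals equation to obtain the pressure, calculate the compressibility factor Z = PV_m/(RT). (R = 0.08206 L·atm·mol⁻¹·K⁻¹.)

P = RT/(V_m − b) − a/V_m² = (0.08206)(733.2)/(0.253 − 0.0398) − 3.66/(0.253)²
  = 60.166/0.21320 − 57.179 = 282.20 − 57.179 = 225.02 atm
Z = PV_m/(RT) = (225.02)(0.253)/((0.08206)(733.2)) = 56.930/60.166 = 0.9462

Z ≈ 0.9462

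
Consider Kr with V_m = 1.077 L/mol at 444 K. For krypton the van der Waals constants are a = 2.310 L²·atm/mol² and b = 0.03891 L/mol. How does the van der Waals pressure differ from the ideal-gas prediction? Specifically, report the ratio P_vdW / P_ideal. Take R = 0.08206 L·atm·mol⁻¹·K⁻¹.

Ideal: P_ideal = RT/V_m = (0.08206)(444)/1.077 = 33.8297 atm
vdW: P = RT/(V_m − b) − a/V_m² = 36.4346/1.03809 − 2.310/1.15993 = 35.0977 − 1.99150 = 33.1062 atm
Ratio = 33.1062/33.8297 = 0.9786

P_vdW / P_ideal ≈ 0.9786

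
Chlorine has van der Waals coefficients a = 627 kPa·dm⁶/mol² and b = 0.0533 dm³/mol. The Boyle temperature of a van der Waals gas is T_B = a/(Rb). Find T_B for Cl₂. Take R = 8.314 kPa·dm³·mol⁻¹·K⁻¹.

For a van der Waals gas the second virial coefficient B₂ = b − a/(RT) vanishes at T_B = a/(Rb).
T_B = 627/(8.314×0.0533) = 627/0.44314 = 1415 K

T_B ≈ 1415 K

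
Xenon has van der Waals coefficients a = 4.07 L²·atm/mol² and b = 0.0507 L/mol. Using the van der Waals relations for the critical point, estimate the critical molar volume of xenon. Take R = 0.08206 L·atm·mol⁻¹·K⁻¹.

For a van der Waals gas, V_m,c = 3b.
V_m,c = 3×0.0507 = 0.1521 L/mol

V_m,c ≈ 0.1521 L/mol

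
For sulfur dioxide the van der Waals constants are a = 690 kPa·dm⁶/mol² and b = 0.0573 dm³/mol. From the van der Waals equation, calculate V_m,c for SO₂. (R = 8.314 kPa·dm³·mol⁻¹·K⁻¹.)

For a van der Waals gas, V_m,c = 3b.
V_m,c = 3×0.0573 = 0.1719 dm³/mol

V_m,c ≈ 0.1719 dm³/mol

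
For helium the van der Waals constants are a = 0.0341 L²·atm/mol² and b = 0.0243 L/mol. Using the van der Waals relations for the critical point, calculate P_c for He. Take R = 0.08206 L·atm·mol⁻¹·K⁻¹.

P_c ≈ 2.139 atm

For a van der Waals gas, P_c = a/(27b²).
P_c = 0.0341/(27×(0.0243)²) = 0.0341/0.015943 = 2.139 atm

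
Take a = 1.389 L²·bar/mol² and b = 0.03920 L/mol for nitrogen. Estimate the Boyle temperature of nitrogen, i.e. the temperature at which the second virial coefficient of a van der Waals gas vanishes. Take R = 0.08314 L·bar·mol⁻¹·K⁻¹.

For a van der Waals gas the second virial coefficient B₂ = b − a/(RT) vanishes at T_B = a/(Rb).
T_B = 1.389/(0.08314×0.03920) = 1.389/0.0032591 = 426.2 K

T_B ≈ 426.2 K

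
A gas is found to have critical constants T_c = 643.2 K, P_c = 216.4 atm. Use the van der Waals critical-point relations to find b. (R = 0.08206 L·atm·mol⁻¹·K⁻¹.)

b ≈ 0.03049 L/mol

From T_c = 8a/(27Rb) and P_c = a/(27b²): b = R T_c/(8 P_c).
b = (0.08206)(643.2)/(8×216.4) = 52.781/1731.2 = 0.03049 L/mol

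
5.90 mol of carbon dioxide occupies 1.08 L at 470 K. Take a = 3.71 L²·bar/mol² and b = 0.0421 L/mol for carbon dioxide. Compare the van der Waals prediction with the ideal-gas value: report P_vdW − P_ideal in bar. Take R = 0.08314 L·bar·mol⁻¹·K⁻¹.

ΔP ≈ -46.96 bar

Ideal: P_ideal = nRT/V = (5.90)(0.08314)(470)/1.08 = 213.470 bar
vdW: P = nRT/(V − nb) − a n²/V² = 230.547/0.831610 − 129.145/1.16640 = 277.230 − 110.721 = 166.509 bar
ΔP = 166.509 − 213.470 = -46.96 bar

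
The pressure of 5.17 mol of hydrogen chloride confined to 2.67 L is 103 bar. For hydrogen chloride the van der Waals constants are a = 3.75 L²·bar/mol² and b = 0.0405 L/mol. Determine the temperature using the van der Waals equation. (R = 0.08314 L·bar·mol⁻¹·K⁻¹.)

T = (P + a n²/V²)(V − nb)/(nR)
P + a n²/V² = 103 + (3.75)(5.17)²/(2.67)² = 117.06 bar
V − nb = 2.67 − (5.17)(0.0405) = 2.4606 L
T = (117.06)(2.4606)/((5.17)(0.08314)) = 670.1 K

T ≈ 670.1 K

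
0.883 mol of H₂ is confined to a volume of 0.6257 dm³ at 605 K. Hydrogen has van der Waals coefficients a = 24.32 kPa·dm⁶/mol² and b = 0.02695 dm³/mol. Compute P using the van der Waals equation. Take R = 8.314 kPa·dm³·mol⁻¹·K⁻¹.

P = nRT/(V − nb) − a n²/V²
nRT/(V − nb) = (0.883)(8.314)(605)/(0.6257 − 0.883×0.02695) = 4441.5/0.60190 = 7379.1 kPa
a n²/V² = (24.32)(0.883)²/(0.6257)² = 48.434 kPa
P = 7379.1 − 48.434 = 7331 kPa

P ≈ 7331 kPa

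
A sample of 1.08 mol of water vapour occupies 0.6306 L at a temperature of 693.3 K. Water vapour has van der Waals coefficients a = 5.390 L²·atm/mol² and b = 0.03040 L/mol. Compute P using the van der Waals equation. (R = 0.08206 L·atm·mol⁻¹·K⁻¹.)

P ≈ 86.98 atm

P = nRT/(V − nb) − a n²/V²
nRT/(V − nb) = (1.08)(0.08206)(693.3)/(0.6306 − 1.08×0.03040) = 61.444/0.59777 = 102.79 atm
a n²/V² = (5.390)(1.08)²/(0.6306)² = 15.810 atm
P = 102.79 − 15.810 = 86.98 atm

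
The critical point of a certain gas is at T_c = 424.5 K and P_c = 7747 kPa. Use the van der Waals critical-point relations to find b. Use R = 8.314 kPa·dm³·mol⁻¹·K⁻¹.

b ≈ 0.05695 dm³/mol

From T_c = 8a/(27Rb) and P_c = a/(27b²): b = R T_c/(8 P_c).
b = (8.314)(424.5)/(8×7747) = 3529.3/61976 = 0.05695 dm³/mol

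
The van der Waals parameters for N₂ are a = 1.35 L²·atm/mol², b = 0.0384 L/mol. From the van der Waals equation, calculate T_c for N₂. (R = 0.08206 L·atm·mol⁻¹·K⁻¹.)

For a van der Waals gas, T_c = 8a/(27Rb).
T_c = 8×1.35/(27×0.08206×0.0384) = 10.800/0.085080 = 126.9 K

T_c ≈ 126.9 K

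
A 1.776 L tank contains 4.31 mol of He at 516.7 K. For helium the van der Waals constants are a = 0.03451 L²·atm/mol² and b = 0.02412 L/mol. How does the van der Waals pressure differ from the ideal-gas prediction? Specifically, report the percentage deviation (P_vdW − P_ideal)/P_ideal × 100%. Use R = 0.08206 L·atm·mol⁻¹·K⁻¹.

Ideal: P_ideal = nRT/V = (4.31)(0.08206)(516.7)/1.776 = 102.897 atm
vdW: P = nRT/(V − nb) − a n²/V² = 182.746/1.67204 − 0.641061/3.15418 = 109.295 − 0.203242 = 109.092 atm
% deviation = (109.092 − 102.897)/102.897 × 100% = 6.02%

6.02 %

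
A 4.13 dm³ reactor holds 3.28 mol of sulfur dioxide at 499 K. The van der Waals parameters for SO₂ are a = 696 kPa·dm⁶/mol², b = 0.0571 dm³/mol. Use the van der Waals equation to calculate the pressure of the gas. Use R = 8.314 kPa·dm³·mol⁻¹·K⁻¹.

P = nRT/(V − nb) − a n²/V²
nRT/(V − nb) = (3.28)(8.314)(499)/(4.13 − 3.28×0.0571) = 13608/3.9427 = 3451.4 kPa
a n²/V² = (696)(3.28)²/(4.13)² = 438.99 kPa
P = 3451.4 − 438.99 = 3012 kPa

P ≈ 3012 kPa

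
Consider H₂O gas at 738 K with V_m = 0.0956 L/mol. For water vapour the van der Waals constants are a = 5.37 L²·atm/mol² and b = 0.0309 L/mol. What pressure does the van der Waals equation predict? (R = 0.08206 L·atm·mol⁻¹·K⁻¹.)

P ≈ 348.4 atm

P = RT/(V_m − b) − a/V_m²
RT/(V_m − b) = (0.08206)(738)/(0.0956 − 0.0309) = 60.560/0.064700 = 936.01 atm
a/V_m² = 5.37/(0.0956)² = 587.57 atm
P = 936.01 − 587.57 = 348.4 atm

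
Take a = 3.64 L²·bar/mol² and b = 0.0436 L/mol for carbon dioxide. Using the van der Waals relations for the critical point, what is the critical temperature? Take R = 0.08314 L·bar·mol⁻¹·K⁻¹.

For a van der Waals gas, T_c = 8a/(27Rb).
T_c = 8×3.64/(27×0.08314×0.0436) = 29.120/0.097872 = 297.5 K

T_c ≈ 297.5 K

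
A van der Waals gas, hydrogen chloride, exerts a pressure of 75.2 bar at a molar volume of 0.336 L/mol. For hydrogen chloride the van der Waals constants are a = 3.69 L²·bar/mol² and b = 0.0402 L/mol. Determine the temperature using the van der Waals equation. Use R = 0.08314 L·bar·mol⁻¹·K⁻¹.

T = (P + a/V_m²)(V_m − b)/R
P + a/V_m² = 75.2 + 3.69/(0.336)² = 107.88 bar
V_m − b = 0.336 − 0.0402 = 0.29580 L/mol
T = (107.88)(0.29580)/0.08314 = 383.8 K

T ≈ 383.8 K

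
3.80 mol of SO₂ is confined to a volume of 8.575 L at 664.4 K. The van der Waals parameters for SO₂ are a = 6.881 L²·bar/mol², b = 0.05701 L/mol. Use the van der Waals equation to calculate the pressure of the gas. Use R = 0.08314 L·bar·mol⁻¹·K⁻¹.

P = nRT/(V − nb) − a n²/V²
nRT/(V − nb) = (3.80)(0.08314)(664.4)/(8.575 − 3.80×0.05701) = 209.91/8.3584 = 25.114 bar
a n²/V² = (6.881)(3.80)²/(8.575)² = 1.3513 bar
P = 25.114 − 1.3513 = 23.76 bar

P ≈ 23.76 bar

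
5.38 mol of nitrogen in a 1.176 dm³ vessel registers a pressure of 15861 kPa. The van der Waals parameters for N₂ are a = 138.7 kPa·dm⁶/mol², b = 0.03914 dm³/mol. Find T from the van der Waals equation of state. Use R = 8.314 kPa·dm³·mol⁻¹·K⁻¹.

T = (P + a n²/V²)(V − nb)/(nR)
P + a n²/V² = 15861 + (138.7)(5.38)²/(1.176)² = 18764 kPa
V − nb = 1.176 − (5.38)(0.03914) = 0.96543 dm³
T = (18764)(0.96543)/((5.38)(8.314)) = 405.0 K

T ≈ 405.0 K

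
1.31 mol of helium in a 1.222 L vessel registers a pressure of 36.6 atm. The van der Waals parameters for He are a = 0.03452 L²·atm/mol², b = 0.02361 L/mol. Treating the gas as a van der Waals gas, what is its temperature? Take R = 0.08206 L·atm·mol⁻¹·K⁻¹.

T ≈ 406.0 K

T = (P + a n²/V²)(V − nb)/(nR)
P + a n²/V² = 36.6 + (0.03452)(1.31)²/(1.222)² = 36.640 atm
V − nb = 1.222 − (1.31)(0.02361) = 1.1911 L
T = (36.640)(1.1911)/((1.31)(0.08206)) = 406.0 K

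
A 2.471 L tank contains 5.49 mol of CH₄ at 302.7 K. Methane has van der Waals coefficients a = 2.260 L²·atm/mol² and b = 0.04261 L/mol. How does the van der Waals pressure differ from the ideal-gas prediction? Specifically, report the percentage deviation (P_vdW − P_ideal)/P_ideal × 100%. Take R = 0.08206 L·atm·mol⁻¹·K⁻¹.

-9.76 %

Ideal: P_ideal = nRT/V = (5.49)(0.08206)(302.7)/2.471 = 55.1879 atm
vdW: P = nRT/(V − nb) − a n²/V² = 136.369/2.23707 − 68.1166/6.10584 = 60.9588 − 11.1560 = 49.8028 atm
% deviation = (49.8028 − 55.1879)/55.1879 × 100% = -9.76%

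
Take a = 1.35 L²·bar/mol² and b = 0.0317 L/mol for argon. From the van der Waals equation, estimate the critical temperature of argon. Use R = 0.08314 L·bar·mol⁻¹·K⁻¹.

For a van der Waals gas, T_c = 8a/(27Rb).
T_c = 8×1.35/(27×0.08314×0.0317) = 10.800/0.071160 = 151.8 K

T_c ≈ 151.8 K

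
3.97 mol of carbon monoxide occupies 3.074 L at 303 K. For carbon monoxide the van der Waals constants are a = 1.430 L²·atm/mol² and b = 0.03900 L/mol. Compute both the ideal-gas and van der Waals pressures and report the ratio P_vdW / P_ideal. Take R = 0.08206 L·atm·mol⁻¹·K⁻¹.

Ideal: P_ideal = nRT/V = (3.97)(0.08206)(303)/3.074 = 32.1115 atm
vdW: P = nRT/(V − nb) − a n²/V² = 98.7108/2.91917 − 22.5381/9.44948 = 33.8147 − 2.38512 = 31.4296 atm
Ratio = 31.4296/32.1115 = 0.9788

P_vdW / P_ideal ≈ 0.9788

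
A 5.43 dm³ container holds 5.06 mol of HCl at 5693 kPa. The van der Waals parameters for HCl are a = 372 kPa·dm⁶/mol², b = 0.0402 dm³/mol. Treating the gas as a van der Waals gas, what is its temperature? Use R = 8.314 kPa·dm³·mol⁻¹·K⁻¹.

T = (P + a n²/V²)(V − nb)/(nR)
P + a n²/V² = 5693 + (372)(5.06)²/(5.43)² = 6016.0 kPa
V − nb = 5.43 − (5.06)(0.0402) = 5.2266 dm³
T = (6016.0)(5.2266)/((5.06)(8.314)) = 747.4 K

T ≈ 747.4 K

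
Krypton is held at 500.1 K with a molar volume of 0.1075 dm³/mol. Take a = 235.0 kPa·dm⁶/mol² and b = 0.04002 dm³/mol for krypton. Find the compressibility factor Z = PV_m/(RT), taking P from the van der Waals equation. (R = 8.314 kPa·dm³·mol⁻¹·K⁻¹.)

Z ≈ 1.067

P = RT/(V_m − b) − a/V_m² = (8.314)(500.1)/(0.1075 − 0.04002) − 235.0/(0.1075)²
  = 4157.8/0.067480 − 20335 = 61615 − 20335 = 41280 kPa
Z = PV_m/(RT) = (41280)(0.1075)/((8.314)(500.1)) = 4437.6/4157.8 = 1.067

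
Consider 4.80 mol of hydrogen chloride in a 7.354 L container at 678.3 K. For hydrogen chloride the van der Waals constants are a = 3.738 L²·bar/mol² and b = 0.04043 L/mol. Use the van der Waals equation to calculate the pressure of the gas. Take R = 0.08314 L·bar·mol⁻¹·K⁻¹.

P = nRT/(V − nb) − a n²/V²
nRT/(V − nb) = (4.80)(0.08314)(678.3)/(7.354 − 4.80×0.04043) = 270.69/7.1599 = 37.806 bar
a n²/V² = (3.738)(4.80)²/(7.354)² = 1.5925 bar
P = 37.806 − 1.5925 = 36.21 bar

P ≈ 36.21 bar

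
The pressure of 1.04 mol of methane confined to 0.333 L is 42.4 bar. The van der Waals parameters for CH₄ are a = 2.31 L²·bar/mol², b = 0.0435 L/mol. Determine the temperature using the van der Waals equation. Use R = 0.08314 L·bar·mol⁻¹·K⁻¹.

T ≈ 216.1 K

T = (P + a n²/V²)(V − nb)/(nR)
P + a n²/V² = 42.4 + (2.31)(1.04)²/(0.333)² = 64.932 bar
V − nb = 0.333 − (1.04)(0.0435) = 0.28776 L
T = (64.932)(0.28776)/((1.04)(0.08314)) = 216.1 K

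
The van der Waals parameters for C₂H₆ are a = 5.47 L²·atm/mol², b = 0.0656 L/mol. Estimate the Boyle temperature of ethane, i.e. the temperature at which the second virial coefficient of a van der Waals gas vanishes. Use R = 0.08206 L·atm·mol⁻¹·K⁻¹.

T_B ≈ 1016 K

For a van der Waals gas the second virial coefficient B₂ = b − a/(RT) vanishes at T_B = a/(Rb).
T_B = 5.47/(0.08206×0.0656) = 5.47/0.0053831 = 1016 K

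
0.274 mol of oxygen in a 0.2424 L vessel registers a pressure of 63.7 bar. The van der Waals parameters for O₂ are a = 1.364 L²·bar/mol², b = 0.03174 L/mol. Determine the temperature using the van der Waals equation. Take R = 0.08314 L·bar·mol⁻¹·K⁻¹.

T = (P + a n²/V²)(V − nb)/(nR)
P + a n²/V² = 63.7 + (1.364)(0.274)²/(0.2424)² = 65.443 bar
V − nb = 0.2424 − (0.274)(0.03174) = 0.23370 L
T = (65.443)(0.23370)/((0.274)(0.08314)) = 671.4 K

T ≈ 671.4 K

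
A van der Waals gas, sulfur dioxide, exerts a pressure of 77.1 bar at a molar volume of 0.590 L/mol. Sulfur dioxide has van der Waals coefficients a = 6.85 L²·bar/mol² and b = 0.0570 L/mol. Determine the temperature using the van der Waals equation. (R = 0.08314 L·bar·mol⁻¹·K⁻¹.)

T ≈ 620.4 K

T = (P + a/V_m²)(V_m − b)/R
P + a/V_m² = 77.1 + 6.85/(0.590)² = 96.778 bar
V_m − b = 0.590 − 0.0570 = 0.53300 L/mol
T = (96.778)(0.53300)/0.08314 = 620.4 K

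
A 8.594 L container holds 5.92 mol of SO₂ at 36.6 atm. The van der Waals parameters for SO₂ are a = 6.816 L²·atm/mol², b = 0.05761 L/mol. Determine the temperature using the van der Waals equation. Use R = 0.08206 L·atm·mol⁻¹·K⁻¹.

T ≈ 676.7 K

T = (P + a n²/V²)(V − nb)/(nR)
P + a n²/V² = 36.6 + (6.816)(5.92)²/(8.594)² = 39.834 atm
V − nb = 8.594 − (5.92)(0.05761) = 8.2529 L
T = (39.834)(8.2529)/((5.92)(0.08206)) = 676.7 K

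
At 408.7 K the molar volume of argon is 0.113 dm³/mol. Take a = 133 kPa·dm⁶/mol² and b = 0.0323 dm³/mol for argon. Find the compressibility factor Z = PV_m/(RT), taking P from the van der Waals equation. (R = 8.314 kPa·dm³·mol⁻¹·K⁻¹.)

Z ≈ 1.054

P = RT/(V_m − b) − a/V_m² = (8.314)(408.7)/(0.113 − 0.0323) − 133/(0.113)²
  = 3397.9/0.080700 − 10416 = 42105 − 10416 = 31689 kPa
Z = PV_m/(RT) = (31689)(0.113)/((8.314)(408.7)) = 3580.9/3397.9 = 1.054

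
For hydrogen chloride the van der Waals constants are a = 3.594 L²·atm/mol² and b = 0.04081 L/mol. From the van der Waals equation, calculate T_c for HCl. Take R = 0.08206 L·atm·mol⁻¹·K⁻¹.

T_c ≈ 318.0 K

For a van der Waals gas, T_c = 8a/(27Rb).
T_c = 8×3.594/(27×0.08206×0.04081) = 28.752/0.090419 = 318.0 K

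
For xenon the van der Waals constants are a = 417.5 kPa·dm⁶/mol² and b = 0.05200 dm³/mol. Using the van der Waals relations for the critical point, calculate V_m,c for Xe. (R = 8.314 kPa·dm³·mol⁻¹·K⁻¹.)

For a van der Waals gas, V_m,c = 3b.
V_m,c = 3×0.05200 = 0.1560 dm³/mol

V_m,c ≈ 0.1560 dm³/mol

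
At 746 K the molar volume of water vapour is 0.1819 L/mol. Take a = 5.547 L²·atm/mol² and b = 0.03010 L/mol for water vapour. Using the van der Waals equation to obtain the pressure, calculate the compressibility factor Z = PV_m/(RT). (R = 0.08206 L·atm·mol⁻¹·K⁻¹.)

P = RT/(V_m − b) − a/V_m² = (0.08206)(746)/(0.1819 − 0.03010) − 5.547/(0.1819)²
  = 61.217/0.15180 − 167.65 = 403.27 − 167.65 = 235.62 atm
Z = PV_m/(RT) = (235.62)(0.1819)/((0.08206)(746)) = 42.859/61.217 = 0.7001

Z ≈ 0.7001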